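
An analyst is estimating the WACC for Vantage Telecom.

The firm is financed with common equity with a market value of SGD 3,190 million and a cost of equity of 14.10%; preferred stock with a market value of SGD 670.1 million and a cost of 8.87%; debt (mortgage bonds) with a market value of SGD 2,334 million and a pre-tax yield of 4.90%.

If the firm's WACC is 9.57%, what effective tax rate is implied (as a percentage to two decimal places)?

26.95%

Total capital V = 3190 + 670.1 + 2334 = 6194.1.
Equity weight = 3190/6194.1 = 0.5150.
Preferred weight = 670.1/6194.1 = 0.1082.
Mortgage bonds weight = 2334/6194.1 = 0.3768.
Equity contribution = 0.5150 × 14.1% = 7.2616%.
Preferred contribution = 0.1082 × 8.87% = 0.9596%.
Debt contribution must be 9.57% − 8.2212% = 1.3488%.
0.3768 × 4.9% × (1 − T) = 1.3488%  ⇒  (1 − T) = 0.7305.
T = 26.9473%.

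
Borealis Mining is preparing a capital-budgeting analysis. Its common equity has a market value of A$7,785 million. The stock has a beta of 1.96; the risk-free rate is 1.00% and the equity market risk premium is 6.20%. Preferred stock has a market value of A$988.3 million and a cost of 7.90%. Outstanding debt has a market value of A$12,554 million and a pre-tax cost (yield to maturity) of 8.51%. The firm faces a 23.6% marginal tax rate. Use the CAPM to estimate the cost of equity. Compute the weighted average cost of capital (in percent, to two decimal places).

8.99%

Cost of equity via CAPM: Re = 1.0% + 1.96 × 6.2% = 13.1520%.
Total capital V = 7785 + 988.3 + 12554 = 21327.3.
Equity: weight = 7785/21327.3 = 0.3650; cost = 13.152%.
Preferred: weight = 988.3/21327.3 = 0.0463; cost = 7.9%.
Debt: weight = 12554/21327.3 = 0.5886; after-tax cost = 8.51% × (1 − 23.6%) = 6.5016%.
WACC = 0.3650 × 13.1520% + 0.0463 × 7.9000% + 0.5886 × 6.5016% = 8.9940%.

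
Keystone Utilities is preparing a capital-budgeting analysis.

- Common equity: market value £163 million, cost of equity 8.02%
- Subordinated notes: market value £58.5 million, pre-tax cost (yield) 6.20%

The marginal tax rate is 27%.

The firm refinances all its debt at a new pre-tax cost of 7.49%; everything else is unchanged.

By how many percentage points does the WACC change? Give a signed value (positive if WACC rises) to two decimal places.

+0.25 pp

Current WACC:
Total capital V = 163 + 58.5 = 221.5.
Equity: weight = 163/221.5 = 0.7359; cost = 8.02%.
Subordinated notes: weight = 58.5/221.5 = 0.2641; after-tax cost = 6.2% × (1 − 27%) = 4.5260%.
WACC = 0.7359 × 8.0200% + 0.2641 × 4.5260% = 7.0972%.
After the change:
Total capital V = 163 + 58.5 = 221.5.
Equity: weight = 163/221.5 = 0.7359; cost = 8.02%.
Subordinated notes: weight = 58.5/221.5 = 0.2641; after-tax cost = 7.49% × (1 − 27%) = 5.4677%.
WACC = 0.7359 × 8.0200% + 0.2641 × 5.4677% = 7.3459%.
Change in WACC = 7.3459% − 7.0972% = 0.2487 pp.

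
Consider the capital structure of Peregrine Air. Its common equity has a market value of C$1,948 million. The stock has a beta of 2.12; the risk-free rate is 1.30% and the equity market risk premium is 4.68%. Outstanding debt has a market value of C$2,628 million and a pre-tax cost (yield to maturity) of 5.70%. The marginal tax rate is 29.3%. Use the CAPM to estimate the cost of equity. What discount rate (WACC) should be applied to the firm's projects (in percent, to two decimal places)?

7.09%

Cost of equity via CAPM: Re = 1.3% + 2.12 × 4.68% = 11.2216%.
Total capital V = 1948 + 2628 = 4576.
Equity: weight = 1948/4576 = 0.4257; cost = 11.2216%.
Debt: weight = 2628/4576 = 0.5743; after-tax cost = 5.7% × (1 − 29.3%) = 4.0299%.
WACC = 0.4257 × 11.2216% + 0.5743 × 4.0299% = 7.0914%.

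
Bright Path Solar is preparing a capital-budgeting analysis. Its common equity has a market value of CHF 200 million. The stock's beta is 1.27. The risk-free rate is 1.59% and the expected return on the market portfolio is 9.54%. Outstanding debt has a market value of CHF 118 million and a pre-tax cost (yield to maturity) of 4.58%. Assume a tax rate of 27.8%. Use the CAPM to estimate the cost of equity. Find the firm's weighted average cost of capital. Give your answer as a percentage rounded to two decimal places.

8.58%

Market risk premium = 9.54% − 1.59% = 7.95%.
Cost of equity via CAPM: Re = 1.59% + 1.27 × 7.95% = 11.6865%.
Total capital V = 200 + 118 = 318.
Equity: weight = 200/318 = 0.6289; cost = 11.6865%.
Debt: weight = 118/318 = 0.3711; after-tax cost = 4.58% × (1 − 27.8%) = 3.3068%.
WACC = 0.6289 × 11.6865% + 0.3711 × 3.3068% = 8.5770%.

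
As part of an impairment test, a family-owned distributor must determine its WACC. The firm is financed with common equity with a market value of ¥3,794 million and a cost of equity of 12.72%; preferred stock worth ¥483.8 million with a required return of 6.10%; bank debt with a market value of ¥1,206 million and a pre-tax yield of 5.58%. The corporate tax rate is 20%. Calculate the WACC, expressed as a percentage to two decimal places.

Total capital V = 3794 + 483.8 + 1206 = 5483.8.
Equity: weight = 3794/5483.8 = 0.6919; cost = 12.72%.
Preferred: weight = 483.8/5483.8 = 0.0882; cost = 6.1%.
Bank debt: weight = 1206/5483.8 = 0.2199; after-tax cost = 5.58% × (1 − 20%) = 4.4640%.
WACC = 0.6919 × 12.7200% + 0.0882 × 6.1000% + 0.2199 × 4.4640% = 10.3203%.

10.32%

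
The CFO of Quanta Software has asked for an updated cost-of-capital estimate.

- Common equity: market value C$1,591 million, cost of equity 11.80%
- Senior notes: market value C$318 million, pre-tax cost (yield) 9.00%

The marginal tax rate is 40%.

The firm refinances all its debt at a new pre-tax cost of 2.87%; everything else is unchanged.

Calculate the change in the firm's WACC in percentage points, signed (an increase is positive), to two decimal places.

-0.61 pp

Current WACC:
Total capital V = 1591 + 318 = 1909.
Equity: weight = 1591/1909 = 0.8334; cost = 11.8%.
Senior notes: weight = 318/1909 = 0.1666; after-tax cost = 9% × (1 − 40%) = 5.4000%.
WACC = 0.8334 × 11.8000% + 0.1666 × 5.4000% = 10.7339%.
After the change:
Total capital V = 1591 + 318 = 1909.
Equity: weight = 1591/1909 = 0.8334; cost = 11.8%.
Senior notes: weight = 318/1909 = 0.1666; after-tax cost = 2.87% × (1 − 40%) = 1.7220%.
WACC = 0.8334 × 11.8000% + 0.1666 × 1.7220% = 10.1212%.
Change in WACC = 10.1212% − 10.7339% = -0.6127 pp.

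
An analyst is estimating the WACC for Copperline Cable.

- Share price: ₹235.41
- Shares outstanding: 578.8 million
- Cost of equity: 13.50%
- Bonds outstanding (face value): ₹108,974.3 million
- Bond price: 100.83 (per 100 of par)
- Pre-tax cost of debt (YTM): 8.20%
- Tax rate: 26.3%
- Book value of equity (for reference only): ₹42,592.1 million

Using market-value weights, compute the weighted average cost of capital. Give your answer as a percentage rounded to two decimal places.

Market value of equity E = 235.41 × 578.8m = 136255.308m. Market value of debt D = 108974.3m × 100.83/100 = 109878.78669m.
Total capital V = 136255.308 + 109878.78669 = 246134.09469.
Equity: weight = 136255.308/246134.09469 = 0.5536; cost = 13.5%.
Bonds outstanding: weight = 109878.78669/246134.09469 = 0.4464; after-tax cost = 8.2% × (1 − 26.3%) = 6.0434%.
WACC = 0.5536 × 13.5000% + 0.4464 × 6.0434% = 10.1712%.

10.17%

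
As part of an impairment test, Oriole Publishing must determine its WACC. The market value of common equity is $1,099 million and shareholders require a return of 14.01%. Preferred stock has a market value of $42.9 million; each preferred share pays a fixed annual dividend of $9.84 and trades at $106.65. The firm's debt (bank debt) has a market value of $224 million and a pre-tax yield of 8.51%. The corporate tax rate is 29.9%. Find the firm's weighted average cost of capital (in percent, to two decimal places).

12.54%

Cost of preferred: Rp = 9.84 / 106.65 = 9.2264%.
Total capital V = 1099 + 42.9 + 224 = 1365.9.
Equity: weight = 1099/1365.9 = 0.8046; cost = 14.01%.
Preferred: weight = 42.9/1365.9 = 0.0314; cost = 9.2264%.
Bank debt: weight = 224/1365.9 = 0.1640; after-tax cost = 8.51% × (1 − 29.9%) = 5.9655%.
WACC = 0.8046 × 14.0100% + 0.0314 × 9.2264% + 0.1640 × 5.9655% = 12.5405%.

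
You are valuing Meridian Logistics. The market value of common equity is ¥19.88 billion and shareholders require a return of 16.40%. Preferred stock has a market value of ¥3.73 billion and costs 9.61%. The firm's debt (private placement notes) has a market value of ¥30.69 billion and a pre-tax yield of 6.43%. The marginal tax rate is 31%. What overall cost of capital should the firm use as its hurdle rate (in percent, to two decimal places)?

Total capital V = 19.88 + 3.73 + 30.69 = 54.3.
Equity: weight = 19.88/54.3 = 0.3661; cost = 16.4%.
Preferred: weight = 3.73/54.3 = 0.0687; cost = 9.61%.
Private placement notes: weight = 30.69/54.3 = 0.5652; after-tax cost = 6.43% × (1 − 31%) = 4.4367%.
WACC = 0.3661 × 16.4000% + 0.0687 × 9.6100% + 0.5652 × 4.4367% = 9.1720%.

9.17%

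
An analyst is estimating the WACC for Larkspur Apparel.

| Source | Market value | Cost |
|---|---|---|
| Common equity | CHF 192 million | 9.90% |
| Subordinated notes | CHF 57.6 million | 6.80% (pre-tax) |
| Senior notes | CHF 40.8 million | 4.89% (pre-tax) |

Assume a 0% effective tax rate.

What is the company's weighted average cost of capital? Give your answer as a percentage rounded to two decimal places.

Total capital V = 192 + 57.6 + 40.8 = 290.4.
Equity: weight = 192/290.4 = 0.6612; cost = 9.9%.
Subordinated notes: weight = 57.6/290.4 = 0.1983; after-tax cost = 6.8% × (1 − 0%) = 6.8000%.
Senior notes: weight = 40.8/290.4 = 0.1405; after-tax cost = 4.89% × (1 − 0%) = 4.8900%.
WACC = 0.6612 × 9.9000% + 0.1983 × 6.8000% + 0.1405 × 4.8900% = 8.5812%.

8.58%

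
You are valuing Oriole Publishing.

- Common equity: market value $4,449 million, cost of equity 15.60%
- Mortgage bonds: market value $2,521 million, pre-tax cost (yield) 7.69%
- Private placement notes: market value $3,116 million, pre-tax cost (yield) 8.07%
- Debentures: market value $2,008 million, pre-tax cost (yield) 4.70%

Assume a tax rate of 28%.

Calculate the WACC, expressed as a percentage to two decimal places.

Total capital V = 4449 + 2521 + 3116 + 2008 = 12094.
Equity: weight = 4449/12094 = 0.3679; cost = 15.6%.
Mortgage bonds: weight = 2521/12094 = 0.2085; after-tax cost = 7.69% × (1 − 28%) = 5.5368%.
Private placement notes: weight = 3116/12094 = 0.2576; after-tax cost = 8.07% × (1 − 28%) = 5.8104%.
Debentures: weight = 2008/12094 = 0.1660; after-tax cost = 4.7% × (1 − 28%) = 3.3840%.
WACC = 0.3679 × 15.6000% + 0.2085 × 5.5368% + 0.2576 × 5.8104% + 0.1660 × 3.3840% = 8.9518%.

8.95%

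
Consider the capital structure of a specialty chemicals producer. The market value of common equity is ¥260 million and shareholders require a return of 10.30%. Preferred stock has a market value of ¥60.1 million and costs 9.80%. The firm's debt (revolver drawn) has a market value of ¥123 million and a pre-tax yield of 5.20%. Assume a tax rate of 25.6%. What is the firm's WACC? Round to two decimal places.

8.45%

Total capital V = 260 + 60.1 + 123 = 443.1.
Equity: weight = 260/443.1 = 0.5868; cost = 10.3%.
Preferred: weight = 60.1/443.1 = 0.1356; cost = 9.8%.
Revolver drawn: weight = 123/443.1 = 0.2776; after-tax cost = 5.2% × (1 − 25.6%) = 3.8688%.
WACC = 0.5868 × 10.3000% + 0.1356 × 9.8000% + 0.2776 × 3.8688% = 8.4469%.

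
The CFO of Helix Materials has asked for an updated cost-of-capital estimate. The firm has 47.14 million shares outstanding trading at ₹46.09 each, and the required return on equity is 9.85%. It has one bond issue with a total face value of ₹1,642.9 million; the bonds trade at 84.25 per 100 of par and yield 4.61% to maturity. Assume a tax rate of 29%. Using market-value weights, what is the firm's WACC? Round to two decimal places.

7.29%

Market value of equity E = 46.09 × 47.14m = 2172.6826m. Market value of debt D = 1642.9m × 84.25/100 = 1384.14325m.
Total capital V = 2172.6826 + 1384.14325 = 3556.82585.
Equity: weight = 2172.6826/3556.82585 = 0.6108; cost = 9.85%.
Bonds outstanding: weight = 1384.14325/3556.82585 = 0.3892; after-tax cost = 4.61% × (1 − 29%) = 3.2731%.
WACC = 0.6108 × 9.8500% + 0.3892 × 3.2731% = 7.2906%.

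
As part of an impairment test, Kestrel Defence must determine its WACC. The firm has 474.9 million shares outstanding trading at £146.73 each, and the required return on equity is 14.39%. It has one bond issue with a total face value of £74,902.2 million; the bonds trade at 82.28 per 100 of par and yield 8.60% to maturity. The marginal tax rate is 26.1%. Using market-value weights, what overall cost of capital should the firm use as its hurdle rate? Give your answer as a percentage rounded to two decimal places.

10.62%

Market value of equity E = 146.73 × 474.9m = 69682.077m. Market value of debt D = 74902.2m × 82.28/100 = 61629.53016m.
Total capital V = 69682.077 + 61629.53016 = 131311.60716.
Equity: weight = 69682.077/131311.60716 = 0.5307; cost = 14.39%.
Bonds outstanding: weight = 61629.53016/131311.60716 = 0.4693; after-tax cost = 8.6% × (1 − 26.1%) = 6.3554%.
WACC = 0.5307 × 14.3900% + 0.4693 × 6.3554% = 10.6191%.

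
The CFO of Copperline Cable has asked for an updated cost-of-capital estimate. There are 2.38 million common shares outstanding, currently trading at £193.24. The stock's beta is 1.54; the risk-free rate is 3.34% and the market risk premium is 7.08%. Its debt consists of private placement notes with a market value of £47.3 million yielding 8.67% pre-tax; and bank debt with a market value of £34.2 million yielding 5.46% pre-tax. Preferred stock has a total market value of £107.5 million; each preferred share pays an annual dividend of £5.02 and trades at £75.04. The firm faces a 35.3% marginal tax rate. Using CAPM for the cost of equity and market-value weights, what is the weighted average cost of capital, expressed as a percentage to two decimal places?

11.80%

Cost of equity via CAPM: Re = 3.34% + 1.54 × 7.08% = 14.2432%.
Cost of preferred: Rp = 5.02 / 75.04 = 6.6898%.
Market value of equity E = 193.24 × 2.38m = 459.9112m.
Total capital V = 459.9112 + 107.5 + 47.3 + 34.2 = 648.9112.
Equity: weight = 459.9112/648.9112 = 0.7087; cost = 14.2432%.
Preferred: weight = 107.5/648.9112 = 0.1657; cost = 6.6898%.
Private placement notes: weight = 47.3/648.9112 = 0.0729; after-tax cost = 8.67% × (1 − 35.3%) = 5.6095%.
Bank debt: weight = 34.2/648.9112 = 0.0527; after-tax cost = 5.46% × (1 − 35.3%) = 3.5326%.
WACC = 0.7087 × 14.2432% + 0.1657 × 6.6898% + 0.0729 × 5.6095% + 0.0527 × 3.5326% = 11.7981%.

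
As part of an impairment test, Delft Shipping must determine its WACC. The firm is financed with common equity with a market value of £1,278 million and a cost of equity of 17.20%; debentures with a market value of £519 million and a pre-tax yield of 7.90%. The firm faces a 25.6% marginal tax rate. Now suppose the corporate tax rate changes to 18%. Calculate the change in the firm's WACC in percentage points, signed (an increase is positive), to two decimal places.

Current WACC:
Total capital V = 1278 + 519 = 1797.
Equity: weight = 1278/1797 = 0.7112; cost = 17.2%.
Debentures: weight = 519/1797 = 0.2888; after-tax cost = 7.9% × (1 − 25.6%) = 5.8776%.
WACC = 0.7112 × 17.2000% + 0.2888 × 5.8776% = 13.9299%.
After the change:
Total capital V = 1278 + 519 = 1797.
Equity: weight = 1278/1797 = 0.7112; cost = 17.2%.
Debentures: weight = 519/1797 = 0.2888; after-tax cost = 7.9% × (1 − 18%) = 6.4780%.
WACC = 0.7112 × 17.2000% + 0.2888 × 6.4780% = 14.1033%.
Change in WACC = 14.1033% − 13.9299% = 0.1734 pp.

+0.17 pp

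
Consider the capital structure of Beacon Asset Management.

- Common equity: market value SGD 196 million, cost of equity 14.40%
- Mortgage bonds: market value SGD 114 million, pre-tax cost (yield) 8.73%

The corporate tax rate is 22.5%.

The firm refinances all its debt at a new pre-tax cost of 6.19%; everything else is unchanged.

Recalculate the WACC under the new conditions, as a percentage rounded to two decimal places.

After the change:
Total capital V = 196 + 114 = 310.
Equity: weight = 196/310 = 0.6323; cost = 14.4%.
Mortgage bonds: weight = 114/310 = 0.3677; after-tax cost = 6.19% × (1 − 22.5%) = 4.7973%.
WACC = 0.6323 × 14.4000% + 0.3677 × 4.7973% = 10.8687%.

10.87%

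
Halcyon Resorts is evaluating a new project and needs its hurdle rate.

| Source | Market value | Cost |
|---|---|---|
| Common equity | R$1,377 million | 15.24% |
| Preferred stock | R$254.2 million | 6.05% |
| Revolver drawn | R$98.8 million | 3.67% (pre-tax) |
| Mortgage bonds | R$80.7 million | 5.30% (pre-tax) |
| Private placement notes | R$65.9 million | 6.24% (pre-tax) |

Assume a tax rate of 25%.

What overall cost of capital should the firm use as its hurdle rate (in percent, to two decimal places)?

Total capital V = 1377 + 254.2 + 98.8 + 80.7 + 65.9 = 1876.6.
Equity: weight = 1377/1876.6 = 0.7338; cost = 15.24%.
Preferred: weight = 254.2/1876.6 = 0.1355; cost = 6.05%.
Revolver drawn: weight = 98.8/1876.6 = 0.0526; after-tax cost = 3.67% × (1 − 25%) = 2.7525%.
Mortgage bonds: weight = 80.7/1876.6 = 0.0430; after-tax cost = 5.3% × (1 − 25%) = 3.9750%.
Private placement notes: weight = 65.9/1876.6 = 0.0351; after-tax cost = 6.24% × (1 − 25%) = 4.6800%.
WACC = 0.7338 × 15.2400% + 0.1355 × 6.0500% + 0.0526 × 2.7525% + 0.0430 × 3.9750% + 0.0351 × 4.6800% = 12.4824%.

12.48%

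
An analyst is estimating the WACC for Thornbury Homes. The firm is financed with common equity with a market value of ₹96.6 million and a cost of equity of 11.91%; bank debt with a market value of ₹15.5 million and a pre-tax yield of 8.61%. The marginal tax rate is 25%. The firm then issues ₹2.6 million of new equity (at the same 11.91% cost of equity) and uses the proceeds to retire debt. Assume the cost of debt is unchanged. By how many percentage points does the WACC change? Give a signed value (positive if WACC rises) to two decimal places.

Current WACC:
Total capital V = 96.6 + 15.5 = 112.1.
Equity: weight = 96.6/112.1 = 0.8617; cost = 11.91%.
Bank debt: weight = 15.5/112.1 = 0.1383; after-tax cost = 8.61% × (1 − 25%) = 6.4575%.
WACC = 0.8617 × 11.9100% + 0.1383 × 6.4575% = 11.1561%.
After the change:
Total capital V = 99.2 + 12.9 = 112.1.
Equity: weight = 99.2/112.1 = 0.8849; cost = 11.91%.
Bank debt: weight = 12.9/112.1 = 0.1151; after-tax cost = 8.61% × (1 − 25%) = 6.4575%.
WACC = 0.8849 × 11.9100% + 0.1151 × 6.4575% = 11.2825%.
Change in WACC = 11.2825% − 11.1561% = 0.1265 pp.

+0.13 pp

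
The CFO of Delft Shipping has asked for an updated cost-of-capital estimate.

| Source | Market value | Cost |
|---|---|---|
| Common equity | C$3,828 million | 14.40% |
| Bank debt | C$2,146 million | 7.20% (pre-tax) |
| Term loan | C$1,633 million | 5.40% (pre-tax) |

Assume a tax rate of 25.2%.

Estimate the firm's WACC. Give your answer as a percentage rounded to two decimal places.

Total capital V = 3828 + 2146 + 1633 = 7607.
Equity: weight = 3828/7607 = 0.5032; cost = 14.4%.
Bank debt: weight = 2146/7607 = 0.2821; after-tax cost = 7.2% × (1 − 25.2%) = 5.3856%.
Term loan: weight = 1633/7607 = 0.2147; after-tax cost = 5.4% × (1 − 25.2%) = 4.0392%.
WACC = 0.5032 × 14.4000% + 0.2821 × 5.3856% + 0.2147 × 4.0392% = 9.6328%.

9.63%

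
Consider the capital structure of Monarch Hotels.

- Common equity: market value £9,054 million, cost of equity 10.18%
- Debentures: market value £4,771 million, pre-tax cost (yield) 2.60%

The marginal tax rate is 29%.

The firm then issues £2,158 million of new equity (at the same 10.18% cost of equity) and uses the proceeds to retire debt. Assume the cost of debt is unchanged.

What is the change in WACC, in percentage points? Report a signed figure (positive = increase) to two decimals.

Current WACC:
Total capital V = 9054 + 4771 = 13825.
Equity: weight = 9054/13825 = 0.6549; cost = 10.18%.
Debentures: weight = 4771/13825 = 0.3451; after-tax cost = 2.6% × (1 − 29%) = 1.8460%.
WACC = 0.6549 × 10.1800% + 0.3451 × 1.8460% = 7.3039%.
After the change:
Total capital V = 11212 + 2613 = 13825.
Equity: weight = 11212/13825 = 0.8110; cost = 10.18%.
Debentures: weight = 2613/13825 = 0.1890; after-tax cost = 2.6% × (1 − 29%) = 1.8460%.
WACC = 0.8110 × 10.1800% + 0.1890 × 1.8460% = 8.6048%.
Change in WACC = 8.6048% − 7.3039% = 1.3009 pp.

+1.30 pp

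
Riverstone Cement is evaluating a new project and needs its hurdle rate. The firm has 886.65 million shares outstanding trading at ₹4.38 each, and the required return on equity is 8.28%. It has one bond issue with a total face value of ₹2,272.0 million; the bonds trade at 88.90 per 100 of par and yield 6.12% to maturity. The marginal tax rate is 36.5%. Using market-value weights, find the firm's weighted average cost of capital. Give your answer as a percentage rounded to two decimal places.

Market value of equity E = 4.38 × 886.65m = 3883.527m. Market value of debt D = 2272m × 88.9/100 = 2019.808m.
Total capital V = 3883.527 + 2019.808 = 5903.335.
Equity: weight = 3883.527/5903.335 = 0.6579; cost = 8.28%.
Bonds outstanding: weight = 2019.808/5903.335 = 0.3421; after-tax cost = 6.12% × (1 − 36.5%) = 3.8862%.
WACC = 0.6579 × 8.2800% + 0.3421 × 3.8862% = 6.7767%.

6.78%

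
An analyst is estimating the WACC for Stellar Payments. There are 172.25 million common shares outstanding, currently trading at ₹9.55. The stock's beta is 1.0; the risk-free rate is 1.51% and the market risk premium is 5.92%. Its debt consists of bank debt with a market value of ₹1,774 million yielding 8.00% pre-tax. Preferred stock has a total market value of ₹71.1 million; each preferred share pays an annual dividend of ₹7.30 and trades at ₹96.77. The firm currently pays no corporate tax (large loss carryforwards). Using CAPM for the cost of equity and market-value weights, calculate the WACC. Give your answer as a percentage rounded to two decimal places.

Cost of equity via CAPM: Re = 1.51% + 1.0 × 5.92% = 7.4300%.
Cost of preferred: Rp = 7.3 / 96.77 = 7.5437%.
Market value of equity E = 9.55 × 172.25m = 1644.9875m.
Total capital V = 1644.9875 + 71.1 + 1774 = 3490.0875.
Equity: weight = 1644.9875/3490.0875 = 0.4713; cost = 7.43%.
Preferred: weight = 71.1/3490.0875 = 0.0204; cost = 7.5437%.
Bank debt: weight = 1774/3490.0875 = 0.5083; after-tax cost = 8% × (1 − 0%) = 8.0000%.
WACC = 0.4713 × 7.4300% + 0.0204 × 7.5437% + 0.5083 × 8.0000% = 7.7220%.

7.72%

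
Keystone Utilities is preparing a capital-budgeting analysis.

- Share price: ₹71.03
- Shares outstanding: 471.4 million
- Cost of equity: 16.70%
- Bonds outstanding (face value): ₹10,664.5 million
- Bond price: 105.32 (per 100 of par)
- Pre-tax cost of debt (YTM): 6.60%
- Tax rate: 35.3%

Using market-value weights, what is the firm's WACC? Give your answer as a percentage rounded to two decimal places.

Market value of equity E = 71.03 × 471.4m = 33483.542m. Market value of debt D = 10664.5m × 105.32/100 = 11231.8514m.
Total capital V = 33483.542 + 11231.8514 = 44715.3934.
Equity: weight = 33483.542/44715.3934 = 0.7488; cost = 16.7%.
Bonds outstanding: weight = 11231.8514/44715.3934 = 0.2512; after-tax cost = 6.6% × (1 − 35.3%) = 4.2702%.
WACC = 0.7488 × 16.7000% + 0.2512 × 4.2702% = 13.5778%.

13.58%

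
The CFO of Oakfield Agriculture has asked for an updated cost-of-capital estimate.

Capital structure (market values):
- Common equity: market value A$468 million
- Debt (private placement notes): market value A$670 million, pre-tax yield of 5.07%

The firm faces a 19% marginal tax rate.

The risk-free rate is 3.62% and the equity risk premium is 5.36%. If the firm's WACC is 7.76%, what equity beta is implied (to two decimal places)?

1.75

Total capital V = 468 + 670 = 1138.
Equity weight = 468/1138 = 0.4112.
Private placement notes weight = 670/1138 = 0.5888.
Debt contribution = 0.5888 × 5.07% × (1 − 19%) = 2.4178%.
Required equity contribution = 7.76% − 2.4178% = 5.3422%  ⇒  Re = 12.9902%.
CAPM: 12.9902% = 3.62% + β × 5.36%  ⇒  β = 1.7482.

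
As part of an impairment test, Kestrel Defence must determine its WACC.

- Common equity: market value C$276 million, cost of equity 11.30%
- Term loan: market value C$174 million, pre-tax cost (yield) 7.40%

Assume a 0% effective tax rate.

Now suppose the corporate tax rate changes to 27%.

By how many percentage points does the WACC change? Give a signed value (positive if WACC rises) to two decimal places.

-0.77 pp

Current WACC:
Total capital V = 276 + 174 = 450.
Equity: weight = 276/450 = 0.6133; cost = 11.3%.
Term loan: weight = 174/450 = 0.3867; after-tax cost = 7.4% × (1 − 0%) = 7.4000%.
WACC = 0.6133 × 11.3000% + 0.3867 × 7.4000% = 9.7920%.
After the change:
Total capital V = 276 + 174 = 450.
Equity: weight = 276/450 = 0.6133; cost = 11.3%.
Term loan: weight = 174/450 = 0.3867; after-tax cost = 7.4% × (1 − 27%) = 5.4020%.
WACC = 0.6133 × 11.3000% + 0.3867 × 5.4020% = 9.0194%.
Change in WACC = 9.0194% − 9.7920% = -0.7726 pp.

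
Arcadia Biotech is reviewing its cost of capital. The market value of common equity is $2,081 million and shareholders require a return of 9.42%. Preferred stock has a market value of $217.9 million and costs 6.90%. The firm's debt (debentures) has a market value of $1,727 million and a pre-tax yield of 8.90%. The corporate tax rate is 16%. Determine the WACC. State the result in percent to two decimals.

8.45%

Total capital V = 2081 + 217.9 + 1727 = 4025.9.
Equity: weight = 2081/4025.9 = 0.5169; cost = 9.42%.
Preferred: weight = 217.9/4025.9 = 0.0541; cost = 6.9%.
Debentures: weight = 1727/4025.9 = 0.4290; after-tax cost = 8.9% × (1 − 16%) = 7.4760%.
WACC = 0.5169 × 9.4200% + 0.0541 × 6.9000% + 0.4290 × 7.4760% = 8.4497%.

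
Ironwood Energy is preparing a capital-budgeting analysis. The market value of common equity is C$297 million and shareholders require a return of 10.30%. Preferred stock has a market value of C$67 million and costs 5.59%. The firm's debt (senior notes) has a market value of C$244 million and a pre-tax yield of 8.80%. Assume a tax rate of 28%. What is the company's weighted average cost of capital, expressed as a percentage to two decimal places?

Total capital V = 297 + 67 + 244 = 608.
Equity: weight = 297/608 = 0.4885; cost = 10.3%.
Preferred: weight = 67/608 = 0.1102; cost = 5.59%.
Senior notes: weight = 244/608 = 0.4013; after-tax cost = 8.8% × (1 − 28%) = 6.3360%.
WACC = 0.4885 × 10.3000% + 0.1102 × 5.5900% + 0.4013 × 6.3360% = 8.1902%.

8.19%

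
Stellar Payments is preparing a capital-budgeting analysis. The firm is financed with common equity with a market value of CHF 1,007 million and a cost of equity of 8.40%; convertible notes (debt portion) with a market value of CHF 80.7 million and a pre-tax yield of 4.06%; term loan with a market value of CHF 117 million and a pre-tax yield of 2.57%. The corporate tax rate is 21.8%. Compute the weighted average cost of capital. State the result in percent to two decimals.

Total capital V = 1007 + 80.7 + 117 = 1204.7.
Equity: weight = 1007/1204.7 = 0.8359; cost = 8.4%.
Convertible notes (debt portion): weight = 80.7/1204.7 = 0.0670; after-tax cost = 4.06% × (1 − 21.8%) = 3.1749%.
Term loan: weight = 117/1204.7 = 0.0971; after-tax cost = 2.57% × (1 − 21.8%) = 2.0097%.
WACC = 0.8359 × 8.4000% + 0.0670 × 3.1749% + 0.0971 × 2.0097% = 7.4294%.

7.43%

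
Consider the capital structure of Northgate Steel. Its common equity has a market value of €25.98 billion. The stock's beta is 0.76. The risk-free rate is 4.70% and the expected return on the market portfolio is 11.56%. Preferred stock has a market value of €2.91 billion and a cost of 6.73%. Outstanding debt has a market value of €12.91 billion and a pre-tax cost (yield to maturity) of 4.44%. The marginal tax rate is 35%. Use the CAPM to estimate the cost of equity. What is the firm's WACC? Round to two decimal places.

7.52%

Market risk premium = 11.56% − 4.7% = 6.86%.
Cost of equity via CAPM: Re = 4.7% + 0.76 × 6.86% = 9.9136%.
Total capital V = 25.98 + 2.91 + 12.91 = 41.8.
Equity: weight = 25.98/41.8 = 0.6215; cost = 9.9136%.
Preferred: weight = 2.91/41.8 = 0.0696; cost = 6.73%.
Debt: weight = 12.91/41.8 = 0.3089; after-tax cost = 4.44% × (1 − 35%) = 2.8860%.
WACC = 0.6215 × 9.9136% + 0.0696 × 6.7300% + 0.3089 × 2.8860% = 7.5215%.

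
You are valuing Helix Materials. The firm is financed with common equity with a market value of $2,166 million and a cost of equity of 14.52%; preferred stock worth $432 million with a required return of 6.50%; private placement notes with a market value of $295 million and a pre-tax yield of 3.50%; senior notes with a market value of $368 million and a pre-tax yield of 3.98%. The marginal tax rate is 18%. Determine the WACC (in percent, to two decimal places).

Total capital V = 2166 + 432 + 295 + 368 = 3261.
Equity: weight = 2166/3261 = 0.6642; cost = 14.52%.
Preferred: weight = 432/3261 = 0.1325; cost = 6.5%.
Private placement notes: weight = 295/3261 = 0.0905; after-tax cost = 3.5% × (1 − 18%) = 2.8700%.
Senior notes: weight = 368/3261 = 0.1128; after-tax cost = 3.98% × (1 − 18%) = 3.2636%.
WACC = 0.6642 × 14.5200% + 0.1325 × 6.5000% + 0.0905 × 2.8700% + 0.1128 × 3.2636% = 11.1334%.

11.13%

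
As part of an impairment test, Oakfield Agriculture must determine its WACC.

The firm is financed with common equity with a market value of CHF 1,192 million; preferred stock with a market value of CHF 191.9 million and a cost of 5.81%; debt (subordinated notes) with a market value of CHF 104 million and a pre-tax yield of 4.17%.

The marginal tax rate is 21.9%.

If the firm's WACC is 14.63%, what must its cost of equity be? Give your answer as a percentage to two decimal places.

17.04%

Total capital V = 1192 + 191.9 + 104 = 1487.9.
Equity weight = 1192/1487.9 = 0.8011.
Preferred weight = 191.9/1487.9 = 0.1290.
Subordinated notes weight = 104/1487.9 = 0.0699.
Debt contribution = 0.0699 × 4.17% × (1 − 21.9%) = 0.2276%.
Preferred contribution = 0.1290 × 5.81% = 0.7493%.
Required equity contribution = 14.63% − 0.9770% = 13.6530%.
Re = 13.6530% / 0.8011 = 17.0422%.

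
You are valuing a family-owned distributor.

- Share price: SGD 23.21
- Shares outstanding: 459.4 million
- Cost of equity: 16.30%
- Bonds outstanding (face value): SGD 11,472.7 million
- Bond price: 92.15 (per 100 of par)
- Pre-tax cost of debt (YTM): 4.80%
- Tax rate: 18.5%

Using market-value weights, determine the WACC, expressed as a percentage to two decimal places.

10.13%

Market value of equity E = 23.21 × 459.4m = 10662.674m. Market value of debt D = 11472.7m × 92.15/100 = 10572.09305m.
Total capital V = 10662.674 + 10572.09305 = 21234.76705.
Equity: weight = 10662.674/21234.76705 = 0.5021; cost = 16.3%.
Bonds outstanding: weight = 10572.09305/21234.76705 = 0.4979; after-tax cost = 4.8% × (1 − 18.5%) = 3.9120%.
WACC = 0.5021 × 16.3000% + 0.4979 × 3.9120% = 10.1324%.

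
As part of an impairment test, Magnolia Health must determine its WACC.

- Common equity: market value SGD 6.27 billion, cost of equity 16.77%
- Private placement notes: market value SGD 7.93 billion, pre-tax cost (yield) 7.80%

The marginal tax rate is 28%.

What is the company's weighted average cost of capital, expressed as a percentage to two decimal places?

10.54%

Total capital V = 6.27 + 7.93 = 14.2.
Equity: weight = 6.27/14.2 = 0.4415; cost = 16.77%.
Private placement notes: weight = 7.93/14.2 = 0.5585; after-tax cost = 7.8% × (1 − 28%) = 5.6160%.
WACC = 0.4415 × 16.7700% + 0.5585 × 5.6160% = 10.5410%.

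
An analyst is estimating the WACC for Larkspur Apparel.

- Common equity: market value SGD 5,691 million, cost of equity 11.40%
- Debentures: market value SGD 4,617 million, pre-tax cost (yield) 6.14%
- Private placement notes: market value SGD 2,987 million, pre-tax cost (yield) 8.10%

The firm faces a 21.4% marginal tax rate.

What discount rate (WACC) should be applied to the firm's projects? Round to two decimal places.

Total capital V = 5691 + 4617 + 2987 = 13295.
Equity: weight = 5691/13295 = 0.4281; cost = 11.4%.
Debentures: weight = 4617/13295 = 0.3473; after-tax cost = 6.14% × (1 − 21.4%) = 4.8260%.
Private placement notes: weight = 2987/13295 = 0.2247; after-tax cost = 8.1% × (1 − 21.4%) = 6.3666%.
WACC = 0.4281 × 11.4000% + 0.3473 × 4.8260% + 0.2247 × 6.3666% = 7.9862%.

7.99%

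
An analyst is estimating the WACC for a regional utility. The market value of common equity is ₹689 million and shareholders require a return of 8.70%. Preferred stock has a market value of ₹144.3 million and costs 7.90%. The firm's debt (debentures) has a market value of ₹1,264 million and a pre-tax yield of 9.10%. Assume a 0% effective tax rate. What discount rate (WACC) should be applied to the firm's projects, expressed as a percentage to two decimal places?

Total capital V = 689 + 144.3 + 1264 = 2097.3.
Equity: weight = 689/2097.3 = 0.3285; cost = 8.7%.
Preferred: weight = 144.3/2097.3 = 0.0688; cost = 7.9%.
Debentures: weight = 1264/2097.3 = 0.6027; after-tax cost = 9.1% × (1 − 0%) = 9.1000%.
WACC = 0.3285 × 8.7000% + 0.0688 × 7.9000% + 0.6027 × 9.1000% = 8.8860%.

8.89%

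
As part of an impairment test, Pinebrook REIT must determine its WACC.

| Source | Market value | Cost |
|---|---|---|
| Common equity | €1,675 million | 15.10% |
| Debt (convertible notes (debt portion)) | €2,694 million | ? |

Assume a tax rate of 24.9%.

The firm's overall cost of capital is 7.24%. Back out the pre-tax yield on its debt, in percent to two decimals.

Total capital V = 1675 + 2694 = 4369.
Equity weight = 1675/4369 = 0.3834.
Convertible notes (debt portion) weight = 2694/4369 = 0.6166.
Equity contribution = 0.3834 × 15.1% = 5.7891%.
Remaining for debt = 7.24% − 5.7891% = 1.4509%.
Rd × (1 − 24.9%) × 0.6166 = 1.4509%  ⇒  Rd = 3.1332%.

3.13%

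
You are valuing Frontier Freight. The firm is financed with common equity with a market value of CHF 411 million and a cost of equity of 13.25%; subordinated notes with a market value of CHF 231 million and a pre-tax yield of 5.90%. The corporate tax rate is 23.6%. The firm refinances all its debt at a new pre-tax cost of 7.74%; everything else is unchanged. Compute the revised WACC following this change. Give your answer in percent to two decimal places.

After the change:
Total capital V = 411 + 231 = 642.
Equity: weight = 411/642 = 0.6402; cost = 13.25%.
Subordinated notes: weight = 231/642 = 0.3598; after-tax cost = 7.74% × (1 − 23.6%) = 5.9134%.
WACC = 0.6402 × 13.2500% + 0.3598 × 5.9134% = 10.6102%.

10.61%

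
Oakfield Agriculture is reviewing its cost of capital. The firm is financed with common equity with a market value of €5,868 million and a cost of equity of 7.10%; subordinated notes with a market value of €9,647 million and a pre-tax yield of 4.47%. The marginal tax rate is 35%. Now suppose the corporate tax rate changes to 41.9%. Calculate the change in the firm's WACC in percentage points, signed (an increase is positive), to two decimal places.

Current WACC:
Total capital V = 5868 + 9647 = 15515.
Equity: weight = 5868/15515 = 0.3782; cost = 7.1%.
Subordinated notes: weight = 9647/15515 = 0.6218; after-tax cost = 4.47% × (1 − 35%) = 2.9055%.
WACC = 0.3782 × 7.1000% + 0.6218 × 2.9055% = 4.4919%.
After the change:
Total capital V = 5868 + 9647 = 15515.
Equity: weight = 5868/15515 = 0.3782; cost = 7.1%.
Subordinated notes: weight = 9647/15515 = 0.6218; after-tax cost = 4.47% × (1 − 41.9%) = 2.5971%.
WACC = 0.3782 × 7.1000% + 0.6218 × 2.5971% = 4.3001%.
Change in WACC = 4.3001% − 4.4919% = -0.1918 pp.

-0.19 pp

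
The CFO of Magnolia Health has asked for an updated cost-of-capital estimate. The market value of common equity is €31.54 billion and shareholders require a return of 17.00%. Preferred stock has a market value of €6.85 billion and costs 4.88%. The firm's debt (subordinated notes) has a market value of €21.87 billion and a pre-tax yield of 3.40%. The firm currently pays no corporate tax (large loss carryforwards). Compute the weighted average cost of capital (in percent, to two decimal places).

10.69%

Total capital V = 31.54 + 6.85 + 21.87 = 60.26.
Equity: weight = 31.54/60.26 = 0.5234; cost = 17%.
Preferred: weight = 6.85/60.26 = 0.1137; cost = 4.88%.
Subordinated notes: weight = 21.87/60.26 = 0.3629; after-tax cost = 3.4% × (1 − 0%) = 3.4000%.
WACC = 0.5234 × 17.0000% + 0.1137 × 4.8800% + 0.3629 × 3.4000% = 10.6865%.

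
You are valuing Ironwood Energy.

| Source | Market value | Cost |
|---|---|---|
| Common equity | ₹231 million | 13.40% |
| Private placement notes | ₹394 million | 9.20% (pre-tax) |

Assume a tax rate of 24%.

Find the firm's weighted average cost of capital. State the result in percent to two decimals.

9.36%

Total capital V = 231 + 394 = 625.
Equity: weight = 231/625 = 0.3696; cost = 13.4%.
Private placement notes: weight = 394/625 = 0.6304; after-tax cost = 9.2% × (1 − 24%) = 6.9920%.
WACC = 0.3696 × 13.4000% + 0.6304 × 6.9920% = 9.3604%.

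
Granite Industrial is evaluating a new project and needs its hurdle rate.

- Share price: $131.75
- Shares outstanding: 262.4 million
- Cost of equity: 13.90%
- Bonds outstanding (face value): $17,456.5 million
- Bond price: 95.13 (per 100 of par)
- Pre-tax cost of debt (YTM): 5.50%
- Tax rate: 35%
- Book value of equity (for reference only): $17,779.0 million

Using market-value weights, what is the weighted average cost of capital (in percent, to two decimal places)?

10.55%

Market value of equity E = 131.75 × 262.4m = 34571.2m. Market value of debt D = 17456.5m × 95.13/100 = 16606.36845m.
Total capital V = 34571.2 + 16606.36845 = 51177.56845.
Equity: weight = 34571.2/51177.56845 = 0.6755; cost = 13.9%.
Bonds outstanding: weight = 16606.36845/51177.56845 = 0.3245; after-tax cost = 5.5% × (1 − 35%) = 3.5750%.
WACC = 0.6755 × 13.9000% + 0.3245 × 3.5750% = 10.5497%.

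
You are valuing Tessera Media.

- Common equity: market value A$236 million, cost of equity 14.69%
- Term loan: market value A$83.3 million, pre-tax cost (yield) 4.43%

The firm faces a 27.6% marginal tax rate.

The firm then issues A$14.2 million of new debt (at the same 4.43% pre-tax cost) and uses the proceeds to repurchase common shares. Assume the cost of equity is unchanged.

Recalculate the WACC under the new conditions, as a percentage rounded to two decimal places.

11.18%

After the change:
Total capital V = 221.8 + 97.5 = 319.3.
Equity: weight = 221.8/319.3 = 0.6946; cost = 14.69%.
Term loan: weight = 97.5/319.3 = 0.3054; after-tax cost = 4.43% × (1 − 27.6%) = 3.2073%.
WACC = 0.6946 × 14.6900% + 0.3054 × 3.2073% = 11.1837%.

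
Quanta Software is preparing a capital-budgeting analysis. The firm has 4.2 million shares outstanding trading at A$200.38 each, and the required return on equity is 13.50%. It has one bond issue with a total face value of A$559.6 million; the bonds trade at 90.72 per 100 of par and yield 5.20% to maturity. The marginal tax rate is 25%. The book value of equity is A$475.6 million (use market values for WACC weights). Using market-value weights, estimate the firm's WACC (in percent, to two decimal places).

Market value of equity E = 200.38 × 4.2m = 841.596m. Market value of debt D = 559.6m × 90.72/100 = 507.66912m.
Total capital V = 841.596 + 507.66912 = 1349.26512.
Equity: weight = 841.596/1349.26512 = 0.6237; cost = 13.5%.
Bonds outstanding: weight = 507.66912/1349.26512 = 0.3763; after-tax cost = 5.2% × (1 − 25%) = 3.9000%.
WACC = 0.6237 × 13.5000% + 0.3763 × 3.9000% = 9.8879%.

9.89%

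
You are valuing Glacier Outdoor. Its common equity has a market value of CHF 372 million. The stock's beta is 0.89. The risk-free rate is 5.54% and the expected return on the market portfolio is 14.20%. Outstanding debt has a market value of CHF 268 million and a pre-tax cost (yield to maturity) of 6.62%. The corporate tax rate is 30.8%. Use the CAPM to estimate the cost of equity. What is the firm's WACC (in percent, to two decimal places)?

9.62%

Market risk premium = 14.2% − 5.54% = 8.66%.
Cost of equity via CAPM: Re = 5.54% + 0.89 × 8.66% = 13.2474%.
Total capital V = 372 + 268 = 640.
Equity: weight = 372/640 = 0.5813; cost = 13.2474%.
Debt: weight = 268/640 = 0.4188; after-tax cost = 6.62% × (1 − 30.8%) = 4.5810%.
WACC = 0.5813 × 13.2474% + 0.4188 × 4.5810% = 9.6184%.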